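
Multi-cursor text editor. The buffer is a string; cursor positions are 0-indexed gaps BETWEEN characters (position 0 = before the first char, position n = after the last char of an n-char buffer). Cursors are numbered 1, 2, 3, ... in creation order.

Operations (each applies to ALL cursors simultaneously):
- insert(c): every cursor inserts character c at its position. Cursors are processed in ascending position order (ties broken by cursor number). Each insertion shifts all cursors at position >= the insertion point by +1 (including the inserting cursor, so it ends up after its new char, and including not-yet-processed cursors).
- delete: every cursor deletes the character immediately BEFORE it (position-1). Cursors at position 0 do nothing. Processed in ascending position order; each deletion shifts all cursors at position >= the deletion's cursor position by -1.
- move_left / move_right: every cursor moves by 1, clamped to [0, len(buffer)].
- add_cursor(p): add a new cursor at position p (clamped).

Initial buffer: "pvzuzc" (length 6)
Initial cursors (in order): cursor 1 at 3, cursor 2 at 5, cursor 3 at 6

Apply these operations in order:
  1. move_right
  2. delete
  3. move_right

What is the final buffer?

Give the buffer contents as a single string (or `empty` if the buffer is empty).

After op 1 (move_right): buffer="pvzuzc" (len 6), cursors c1@4 c2@6 c3@6, authorship ......
After op 2 (delete): buffer="pvz" (len 3), cursors c1@3 c2@3 c3@3, authorship ...
After op 3 (move_right): buffer="pvz" (len 3), cursors c1@3 c2@3 c3@3, authorship ...

Answer: pvz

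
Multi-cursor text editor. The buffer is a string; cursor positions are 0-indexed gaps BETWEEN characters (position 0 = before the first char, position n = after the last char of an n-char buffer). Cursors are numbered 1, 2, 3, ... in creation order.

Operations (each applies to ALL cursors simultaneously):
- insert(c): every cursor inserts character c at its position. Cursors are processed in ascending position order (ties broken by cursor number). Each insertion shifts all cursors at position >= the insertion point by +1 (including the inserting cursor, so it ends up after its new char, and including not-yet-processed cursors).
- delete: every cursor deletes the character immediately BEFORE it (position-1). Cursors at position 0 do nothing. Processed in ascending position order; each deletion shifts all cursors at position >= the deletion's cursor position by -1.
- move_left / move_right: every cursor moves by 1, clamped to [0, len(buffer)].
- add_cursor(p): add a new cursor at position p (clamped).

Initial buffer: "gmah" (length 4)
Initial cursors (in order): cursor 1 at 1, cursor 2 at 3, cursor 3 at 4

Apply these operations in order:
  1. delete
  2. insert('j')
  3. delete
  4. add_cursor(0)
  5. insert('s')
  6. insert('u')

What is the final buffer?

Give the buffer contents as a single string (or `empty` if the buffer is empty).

After op 1 (delete): buffer="m" (len 1), cursors c1@0 c2@1 c3@1, authorship .
After op 2 (insert('j')): buffer="jmjj" (len 4), cursors c1@1 c2@4 c3@4, authorship 1.23
After op 3 (delete): buffer="m" (len 1), cursors c1@0 c2@1 c3@1, authorship .
After op 4 (add_cursor(0)): buffer="m" (len 1), cursors c1@0 c4@0 c2@1 c3@1, authorship .
After op 5 (insert('s')): buffer="ssmss" (len 5), cursors c1@2 c4@2 c2@5 c3@5, authorship 14.23
After op 6 (insert('u')): buffer="ssuumssuu" (len 9), cursors c1@4 c4@4 c2@9 c3@9, authorship 1414.2323

Answer: ssuumssuu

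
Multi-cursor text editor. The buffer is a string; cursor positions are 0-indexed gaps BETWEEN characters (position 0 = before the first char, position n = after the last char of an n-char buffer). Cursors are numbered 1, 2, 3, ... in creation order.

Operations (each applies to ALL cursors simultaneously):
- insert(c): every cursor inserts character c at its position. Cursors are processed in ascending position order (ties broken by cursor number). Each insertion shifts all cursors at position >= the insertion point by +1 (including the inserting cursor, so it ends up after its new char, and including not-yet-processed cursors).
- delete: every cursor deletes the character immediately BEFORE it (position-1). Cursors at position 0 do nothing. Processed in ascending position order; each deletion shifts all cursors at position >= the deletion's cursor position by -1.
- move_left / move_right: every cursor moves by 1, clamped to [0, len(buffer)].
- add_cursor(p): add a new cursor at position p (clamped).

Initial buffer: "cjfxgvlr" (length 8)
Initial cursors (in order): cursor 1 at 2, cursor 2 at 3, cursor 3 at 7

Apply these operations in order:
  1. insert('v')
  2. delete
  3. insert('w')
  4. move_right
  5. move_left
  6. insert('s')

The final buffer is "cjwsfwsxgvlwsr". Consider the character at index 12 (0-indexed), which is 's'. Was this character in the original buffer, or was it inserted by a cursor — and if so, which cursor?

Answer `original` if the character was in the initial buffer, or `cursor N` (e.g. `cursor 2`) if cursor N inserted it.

After op 1 (insert('v')): buffer="cjvfvxgvlvr" (len 11), cursors c1@3 c2@5 c3@10, authorship ..1.2....3.
After op 2 (delete): buffer="cjfxgvlr" (len 8), cursors c1@2 c2@3 c3@7, authorship ........
After op 3 (insert('w')): buffer="cjwfwxgvlwr" (len 11), cursors c1@3 c2@5 c3@10, authorship ..1.2....3.
After op 4 (move_right): buffer="cjwfwxgvlwr" (len 11), cursors c1@4 c2@6 c3@11, authorship ..1.2....3.
After op 5 (move_left): buffer="cjwfwxgvlwr" (len 11), cursors c1@3 c2@5 c3@10, authorship ..1.2....3.
After op 6 (insert('s')): buffer="cjwsfwsxgvlwsr" (len 14), cursors c1@4 c2@7 c3@13, authorship ..11.22....33.
Authorship (.=original, N=cursor N): . . 1 1 . 2 2 . . . . 3 3 .
Index 12: author = 3

Answer: cursor 3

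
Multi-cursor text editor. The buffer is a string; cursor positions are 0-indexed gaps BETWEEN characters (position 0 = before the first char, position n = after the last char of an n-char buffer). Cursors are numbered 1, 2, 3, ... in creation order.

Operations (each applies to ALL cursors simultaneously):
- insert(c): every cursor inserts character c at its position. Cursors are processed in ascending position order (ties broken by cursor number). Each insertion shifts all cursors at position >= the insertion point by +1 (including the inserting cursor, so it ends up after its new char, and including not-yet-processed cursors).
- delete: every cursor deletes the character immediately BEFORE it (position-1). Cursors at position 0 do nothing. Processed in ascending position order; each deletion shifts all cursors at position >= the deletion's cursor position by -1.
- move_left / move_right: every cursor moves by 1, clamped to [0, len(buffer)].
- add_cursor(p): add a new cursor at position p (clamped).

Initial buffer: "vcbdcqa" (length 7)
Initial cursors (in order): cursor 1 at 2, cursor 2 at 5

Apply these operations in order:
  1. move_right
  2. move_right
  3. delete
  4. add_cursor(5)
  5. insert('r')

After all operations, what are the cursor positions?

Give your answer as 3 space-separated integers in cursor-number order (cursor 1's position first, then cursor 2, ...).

Answer: 4 8 8

Derivation:
After op 1 (move_right): buffer="vcbdcqa" (len 7), cursors c1@3 c2@6, authorship .......
After op 2 (move_right): buffer="vcbdcqa" (len 7), cursors c1@4 c2@7, authorship .......
After op 3 (delete): buffer="vcbcq" (len 5), cursors c1@3 c2@5, authorship .....
After op 4 (add_cursor(5)): buffer="vcbcq" (len 5), cursors c1@3 c2@5 c3@5, authorship .....
After op 5 (insert('r')): buffer="vcbrcqrr" (len 8), cursors c1@4 c2@8 c3@8, authorship ...1..23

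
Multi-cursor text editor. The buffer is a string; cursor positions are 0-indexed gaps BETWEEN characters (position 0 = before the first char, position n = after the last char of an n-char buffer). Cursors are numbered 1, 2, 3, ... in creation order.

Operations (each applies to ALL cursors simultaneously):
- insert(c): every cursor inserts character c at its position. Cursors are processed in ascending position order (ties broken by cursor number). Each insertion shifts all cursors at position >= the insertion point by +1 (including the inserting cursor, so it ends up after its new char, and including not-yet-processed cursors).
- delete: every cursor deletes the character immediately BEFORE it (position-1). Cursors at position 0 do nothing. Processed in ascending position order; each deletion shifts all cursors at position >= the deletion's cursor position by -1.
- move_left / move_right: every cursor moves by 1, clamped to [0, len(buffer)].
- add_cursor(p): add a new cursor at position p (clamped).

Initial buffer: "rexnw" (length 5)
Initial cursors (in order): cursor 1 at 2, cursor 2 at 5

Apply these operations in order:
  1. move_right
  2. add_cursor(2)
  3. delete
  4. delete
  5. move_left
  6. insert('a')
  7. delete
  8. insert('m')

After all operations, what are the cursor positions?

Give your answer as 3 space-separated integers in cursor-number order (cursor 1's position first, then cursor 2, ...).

After op 1 (move_right): buffer="rexnw" (len 5), cursors c1@3 c2@5, authorship .....
After op 2 (add_cursor(2)): buffer="rexnw" (len 5), cursors c3@2 c1@3 c2@5, authorship .....
After op 3 (delete): buffer="rn" (len 2), cursors c1@1 c3@1 c2@2, authorship ..
After op 4 (delete): buffer="" (len 0), cursors c1@0 c2@0 c3@0, authorship 
After op 5 (move_left): buffer="" (len 0), cursors c1@0 c2@0 c3@0, authorship 
After op 6 (insert('a')): buffer="aaa" (len 3), cursors c1@3 c2@3 c3@3, authorship 123
After op 7 (delete): buffer="" (len 0), cursors c1@0 c2@0 c3@0, authorship 
After op 8 (insert('m')): buffer="mmm" (len 3), cursors c1@3 c2@3 c3@3, authorship 123

Answer: 3 3 3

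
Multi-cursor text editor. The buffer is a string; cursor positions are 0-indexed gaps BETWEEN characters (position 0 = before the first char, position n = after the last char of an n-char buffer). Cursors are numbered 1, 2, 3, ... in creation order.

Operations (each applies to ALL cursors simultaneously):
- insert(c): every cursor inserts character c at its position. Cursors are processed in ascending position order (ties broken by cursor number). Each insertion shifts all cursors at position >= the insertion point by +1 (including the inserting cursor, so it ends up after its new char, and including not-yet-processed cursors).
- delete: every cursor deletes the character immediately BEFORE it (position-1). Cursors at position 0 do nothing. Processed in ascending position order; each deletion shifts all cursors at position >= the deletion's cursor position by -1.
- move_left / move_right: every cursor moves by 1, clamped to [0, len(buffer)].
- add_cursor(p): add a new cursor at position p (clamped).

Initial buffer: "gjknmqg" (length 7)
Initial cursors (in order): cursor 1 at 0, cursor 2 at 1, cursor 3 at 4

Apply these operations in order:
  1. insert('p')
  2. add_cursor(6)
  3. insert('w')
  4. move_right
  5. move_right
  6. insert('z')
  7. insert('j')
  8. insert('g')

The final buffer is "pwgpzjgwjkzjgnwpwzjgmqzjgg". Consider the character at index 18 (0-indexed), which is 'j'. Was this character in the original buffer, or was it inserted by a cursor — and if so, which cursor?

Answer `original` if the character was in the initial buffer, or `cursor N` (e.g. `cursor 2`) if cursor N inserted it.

After op 1 (insert('p')): buffer="pgpjknpmqg" (len 10), cursors c1@1 c2@3 c3@7, authorship 1.2...3...
After op 2 (add_cursor(6)): buffer="pgpjknpmqg" (len 10), cursors c1@1 c2@3 c4@6 c3@7, authorship 1.2...3...
After op 3 (insert('w')): buffer="pwgpwjknwpwmqg" (len 14), cursors c1@2 c2@5 c4@9 c3@11, authorship 11.22...433...
After op 4 (move_right): buffer="pwgpwjknwpwmqg" (len 14), cursors c1@3 c2@6 c4@10 c3@12, authorship 11.22...433...
After op 5 (move_right): buffer="pwgpwjknwpwmqg" (len 14), cursors c1@4 c2@7 c4@11 c3@13, authorship 11.22...433...
After op 6 (insert('z')): buffer="pwgpzwjkznwpwzmqzg" (len 18), cursors c1@5 c2@9 c4@14 c3@17, authorship 11.212..2.4334..3.
After op 7 (insert('j')): buffer="pwgpzjwjkzjnwpwzjmqzjg" (len 22), cursors c1@6 c2@11 c4@17 c3@21, authorship 11.2112..22.43344..33.
After op 8 (insert('g')): buffer="pwgpzjgwjkzjgnwpwzjgmqzjgg" (len 26), cursors c1@7 c2@13 c4@20 c3@25, authorship 11.21112..222.433444..333.
Authorship (.=original, N=cursor N): 1 1 . 2 1 1 1 2 . . 2 2 2 . 4 3 3 4 4 4 . . 3 3 3 .
Index 18: author = 4

Answer: cursor 4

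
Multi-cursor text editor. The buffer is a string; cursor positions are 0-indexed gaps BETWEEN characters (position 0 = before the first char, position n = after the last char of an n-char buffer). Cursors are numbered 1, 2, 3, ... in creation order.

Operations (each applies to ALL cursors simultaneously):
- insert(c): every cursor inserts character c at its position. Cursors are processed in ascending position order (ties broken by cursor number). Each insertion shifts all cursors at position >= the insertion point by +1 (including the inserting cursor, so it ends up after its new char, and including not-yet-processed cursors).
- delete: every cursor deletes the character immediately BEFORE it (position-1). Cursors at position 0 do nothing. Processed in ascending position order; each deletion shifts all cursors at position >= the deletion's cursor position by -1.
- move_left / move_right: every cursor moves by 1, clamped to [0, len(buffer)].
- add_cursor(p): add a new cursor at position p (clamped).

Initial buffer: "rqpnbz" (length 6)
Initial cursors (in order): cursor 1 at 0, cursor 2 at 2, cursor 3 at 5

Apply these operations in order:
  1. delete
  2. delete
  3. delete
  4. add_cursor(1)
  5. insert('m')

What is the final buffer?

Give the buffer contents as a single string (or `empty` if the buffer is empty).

Answer: mmmzm

Derivation:
After op 1 (delete): buffer="rpnz" (len 4), cursors c1@0 c2@1 c3@3, authorship ....
After op 2 (delete): buffer="pz" (len 2), cursors c1@0 c2@0 c3@1, authorship ..
After op 3 (delete): buffer="z" (len 1), cursors c1@0 c2@0 c3@0, authorship .
After op 4 (add_cursor(1)): buffer="z" (len 1), cursors c1@0 c2@0 c3@0 c4@1, authorship .
After op 5 (insert('m')): buffer="mmmzm" (len 5), cursors c1@3 c2@3 c3@3 c4@5, authorship 123.4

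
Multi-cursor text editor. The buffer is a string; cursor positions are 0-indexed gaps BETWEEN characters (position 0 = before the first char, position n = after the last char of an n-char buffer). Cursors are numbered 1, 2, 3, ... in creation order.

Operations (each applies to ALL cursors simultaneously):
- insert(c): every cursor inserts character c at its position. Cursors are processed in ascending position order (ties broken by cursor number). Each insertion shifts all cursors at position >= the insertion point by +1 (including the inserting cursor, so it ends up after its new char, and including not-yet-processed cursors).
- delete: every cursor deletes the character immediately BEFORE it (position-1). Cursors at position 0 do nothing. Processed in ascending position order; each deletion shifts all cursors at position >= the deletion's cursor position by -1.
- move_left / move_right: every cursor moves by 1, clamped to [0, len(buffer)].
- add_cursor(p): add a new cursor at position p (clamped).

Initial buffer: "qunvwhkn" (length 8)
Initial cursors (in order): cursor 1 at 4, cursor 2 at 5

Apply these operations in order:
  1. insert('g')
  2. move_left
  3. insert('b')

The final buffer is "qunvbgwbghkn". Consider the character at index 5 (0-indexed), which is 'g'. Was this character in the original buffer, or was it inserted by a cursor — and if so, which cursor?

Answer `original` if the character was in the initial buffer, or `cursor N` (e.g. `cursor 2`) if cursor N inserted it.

After op 1 (insert('g')): buffer="qunvgwghkn" (len 10), cursors c1@5 c2@7, authorship ....1.2...
After op 2 (move_left): buffer="qunvgwghkn" (len 10), cursors c1@4 c2@6, authorship ....1.2...
After op 3 (insert('b')): buffer="qunvbgwbghkn" (len 12), cursors c1@5 c2@8, authorship ....11.22...
Authorship (.=original, N=cursor N): . . . . 1 1 . 2 2 . . .
Index 5: author = 1

Answer: cursor 1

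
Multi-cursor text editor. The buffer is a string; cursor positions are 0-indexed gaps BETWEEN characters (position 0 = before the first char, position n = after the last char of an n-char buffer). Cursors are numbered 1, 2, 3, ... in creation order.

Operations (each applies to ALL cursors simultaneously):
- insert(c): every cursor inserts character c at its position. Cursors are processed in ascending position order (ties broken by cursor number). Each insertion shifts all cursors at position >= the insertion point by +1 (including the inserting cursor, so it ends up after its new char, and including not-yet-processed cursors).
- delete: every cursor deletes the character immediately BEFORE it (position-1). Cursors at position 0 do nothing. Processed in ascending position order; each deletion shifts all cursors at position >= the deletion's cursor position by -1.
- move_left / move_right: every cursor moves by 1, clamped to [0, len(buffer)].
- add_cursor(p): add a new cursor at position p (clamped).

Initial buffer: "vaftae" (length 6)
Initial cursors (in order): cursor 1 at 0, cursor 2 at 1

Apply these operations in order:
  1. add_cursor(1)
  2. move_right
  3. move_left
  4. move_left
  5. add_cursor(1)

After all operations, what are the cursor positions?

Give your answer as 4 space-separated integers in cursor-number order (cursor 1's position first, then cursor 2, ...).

Answer: 0 0 0 1

Derivation:
After op 1 (add_cursor(1)): buffer="vaftae" (len 6), cursors c1@0 c2@1 c3@1, authorship ......
After op 2 (move_right): buffer="vaftae" (len 6), cursors c1@1 c2@2 c3@2, authorship ......
After op 3 (move_left): buffer="vaftae" (len 6), cursors c1@0 c2@1 c3@1, authorship ......
After op 4 (move_left): buffer="vaftae" (len 6), cursors c1@0 c2@0 c3@0, authorship ......
After op 5 (add_cursor(1)): buffer="vaftae" (len 6), cursors c1@0 c2@0 c3@0 c4@1, authorship ......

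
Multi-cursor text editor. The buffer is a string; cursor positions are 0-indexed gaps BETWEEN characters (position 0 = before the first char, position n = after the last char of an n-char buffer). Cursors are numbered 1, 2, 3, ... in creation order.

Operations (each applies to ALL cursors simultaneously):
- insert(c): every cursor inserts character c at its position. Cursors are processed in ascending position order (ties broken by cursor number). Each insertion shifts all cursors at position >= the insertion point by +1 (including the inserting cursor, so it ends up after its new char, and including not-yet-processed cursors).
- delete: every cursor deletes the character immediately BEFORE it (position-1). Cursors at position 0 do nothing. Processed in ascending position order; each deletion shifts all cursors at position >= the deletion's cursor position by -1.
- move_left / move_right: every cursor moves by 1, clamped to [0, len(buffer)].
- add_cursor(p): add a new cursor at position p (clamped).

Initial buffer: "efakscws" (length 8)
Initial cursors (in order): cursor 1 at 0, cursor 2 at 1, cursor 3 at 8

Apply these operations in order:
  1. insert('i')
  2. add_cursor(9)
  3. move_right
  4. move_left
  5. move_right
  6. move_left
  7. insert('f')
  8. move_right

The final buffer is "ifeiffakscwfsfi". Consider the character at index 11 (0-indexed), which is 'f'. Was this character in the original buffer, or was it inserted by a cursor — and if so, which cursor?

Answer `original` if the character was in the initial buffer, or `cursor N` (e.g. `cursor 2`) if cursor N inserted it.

Answer: cursor 4

Derivation:
After op 1 (insert('i')): buffer="ieifakscwsi" (len 11), cursors c1@1 c2@3 c3@11, authorship 1.2.......3
After op 2 (add_cursor(9)): buffer="ieifakscwsi" (len 11), cursors c1@1 c2@3 c4@9 c3@11, authorship 1.2.......3
After op 3 (move_right): buffer="ieifakscwsi" (len 11), cursors c1@2 c2@4 c4@10 c3@11, authorship 1.2.......3
After op 4 (move_left): buffer="ieifakscwsi" (len 11), cursors c1@1 c2@3 c4@9 c3@10, authorship 1.2.......3
After op 5 (move_right): buffer="ieifakscwsi" (len 11), cursors c1@2 c2@4 c4@10 c3@11, authorship 1.2.......3
After op 6 (move_left): buffer="ieifakscwsi" (len 11), cursors c1@1 c2@3 c4@9 c3@10, authorship 1.2.......3
After op 7 (insert('f')): buffer="ifeiffakscwfsfi" (len 15), cursors c1@2 c2@5 c4@12 c3@14, authorship 11.22......4.33
After op 8 (move_right): buffer="ifeiffakscwfsfi" (len 15), cursors c1@3 c2@6 c4@13 c3@15, authorship 11.22......4.33
Authorship (.=original, N=cursor N): 1 1 . 2 2 . . . . . . 4 . 3 3
Index 11: author = 4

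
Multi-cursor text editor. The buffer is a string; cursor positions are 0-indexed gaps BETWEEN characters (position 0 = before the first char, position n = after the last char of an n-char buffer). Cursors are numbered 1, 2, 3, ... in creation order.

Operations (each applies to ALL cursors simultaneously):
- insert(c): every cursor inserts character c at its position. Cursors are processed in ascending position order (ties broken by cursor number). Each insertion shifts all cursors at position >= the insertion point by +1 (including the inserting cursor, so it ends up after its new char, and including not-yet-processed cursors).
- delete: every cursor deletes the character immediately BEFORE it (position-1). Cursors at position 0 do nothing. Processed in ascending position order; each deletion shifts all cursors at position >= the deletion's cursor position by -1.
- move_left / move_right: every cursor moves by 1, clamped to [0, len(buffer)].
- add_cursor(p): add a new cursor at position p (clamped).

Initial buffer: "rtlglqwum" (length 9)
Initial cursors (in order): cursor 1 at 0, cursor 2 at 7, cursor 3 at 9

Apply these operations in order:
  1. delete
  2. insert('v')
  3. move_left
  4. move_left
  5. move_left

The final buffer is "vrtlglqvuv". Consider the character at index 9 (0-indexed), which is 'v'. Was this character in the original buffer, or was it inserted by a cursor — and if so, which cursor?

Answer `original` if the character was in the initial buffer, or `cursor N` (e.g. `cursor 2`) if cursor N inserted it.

Answer: cursor 3

Derivation:
After op 1 (delete): buffer="rtlglqu" (len 7), cursors c1@0 c2@6 c3@7, authorship .......
After op 2 (insert('v')): buffer="vrtlglqvuv" (len 10), cursors c1@1 c2@8 c3@10, authorship 1......2.3
After op 3 (move_left): buffer="vrtlglqvuv" (len 10), cursors c1@0 c2@7 c3@9, authorship 1......2.3
After op 4 (move_left): buffer="vrtlglqvuv" (len 10), cursors c1@0 c2@6 c3@8, authorship 1......2.3
After op 5 (move_left): buffer="vrtlglqvuv" (len 10), cursors c1@0 c2@5 c3@7, authorship 1......2.3
Authorship (.=original, N=cursor N): 1 . . . . . . 2 . 3
Index 9: author = 3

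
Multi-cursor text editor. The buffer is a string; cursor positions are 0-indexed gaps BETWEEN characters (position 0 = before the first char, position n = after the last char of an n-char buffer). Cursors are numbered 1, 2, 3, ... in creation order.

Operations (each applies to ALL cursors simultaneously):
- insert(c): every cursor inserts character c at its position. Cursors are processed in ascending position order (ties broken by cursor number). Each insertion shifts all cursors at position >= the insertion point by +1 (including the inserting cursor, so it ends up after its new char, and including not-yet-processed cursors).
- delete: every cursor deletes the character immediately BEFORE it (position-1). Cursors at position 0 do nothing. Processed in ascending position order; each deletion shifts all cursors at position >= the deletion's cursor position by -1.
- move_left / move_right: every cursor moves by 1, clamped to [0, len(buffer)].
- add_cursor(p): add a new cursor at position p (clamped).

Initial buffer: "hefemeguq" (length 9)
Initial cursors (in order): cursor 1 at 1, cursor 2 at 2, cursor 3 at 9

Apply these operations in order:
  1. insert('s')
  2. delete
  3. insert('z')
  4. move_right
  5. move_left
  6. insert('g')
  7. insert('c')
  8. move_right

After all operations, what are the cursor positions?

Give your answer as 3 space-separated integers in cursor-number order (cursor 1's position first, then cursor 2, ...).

Answer: 5 9 18

Derivation:
After op 1 (insert('s')): buffer="hsesfemeguqs" (len 12), cursors c1@2 c2@4 c3@12, authorship .1.2.......3
After op 2 (delete): buffer="hefemeguq" (len 9), cursors c1@1 c2@2 c3@9, authorship .........
After op 3 (insert('z')): buffer="hzezfemeguqz" (len 12), cursors c1@2 c2@4 c3@12, authorship .1.2.......3
After op 4 (move_right): buffer="hzezfemeguqz" (len 12), cursors c1@3 c2@5 c3@12, authorship .1.2.......3
After op 5 (move_left): buffer="hzezfemeguqz" (len 12), cursors c1@2 c2@4 c3@11, authorship .1.2.......3
After op 6 (insert('g')): buffer="hzgezgfemeguqgz" (len 15), cursors c1@3 c2@6 c3@14, authorship .11.22.......33
After op 7 (insert('c')): buffer="hzgcezgcfemeguqgcz" (len 18), cursors c1@4 c2@8 c3@17, authorship .111.222.......333
After op 8 (move_right): buffer="hzgcezgcfemeguqgcz" (len 18), cursors c1@5 c2@9 c3@18, authorship .111.222.......333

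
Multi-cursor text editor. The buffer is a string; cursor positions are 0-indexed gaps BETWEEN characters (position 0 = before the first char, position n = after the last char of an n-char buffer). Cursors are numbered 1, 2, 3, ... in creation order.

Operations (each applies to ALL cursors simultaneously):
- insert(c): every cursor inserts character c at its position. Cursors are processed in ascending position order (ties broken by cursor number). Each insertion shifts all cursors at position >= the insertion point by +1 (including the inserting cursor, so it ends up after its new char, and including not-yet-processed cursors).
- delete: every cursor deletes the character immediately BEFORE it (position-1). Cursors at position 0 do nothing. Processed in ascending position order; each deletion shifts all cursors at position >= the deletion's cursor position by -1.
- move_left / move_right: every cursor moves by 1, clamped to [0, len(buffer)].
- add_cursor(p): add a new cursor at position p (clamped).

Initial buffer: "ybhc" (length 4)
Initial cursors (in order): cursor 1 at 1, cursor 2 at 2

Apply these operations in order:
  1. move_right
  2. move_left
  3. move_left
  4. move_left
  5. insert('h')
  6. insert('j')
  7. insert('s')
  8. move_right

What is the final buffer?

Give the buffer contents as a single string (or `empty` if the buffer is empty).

After op 1 (move_right): buffer="ybhc" (len 4), cursors c1@2 c2@3, authorship ....
After op 2 (move_left): buffer="ybhc" (len 4), cursors c1@1 c2@2, authorship ....
After op 3 (move_left): buffer="ybhc" (len 4), cursors c1@0 c2@1, authorship ....
After op 4 (move_left): buffer="ybhc" (len 4), cursors c1@0 c2@0, authorship ....
After op 5 (insert('h')): buffer="hhybhc" (len 6), cursors c1@2 c2@2, authorship 12....
After op 6 (insert('j')): buffer="hhjjybhc" (len 8), cursors c1@4 c2@4, authorship 1212....
After op 7 (insert('s')): buffer="hhjjssybhc" (len 10), cursors c1@6 c2@6, authorship 121212....
After op 8 (move_right): buffer="hhjjssybhc" (len 10), cursors c1@7 c2@7, authorship 121212....

Answer: hhjjssybhc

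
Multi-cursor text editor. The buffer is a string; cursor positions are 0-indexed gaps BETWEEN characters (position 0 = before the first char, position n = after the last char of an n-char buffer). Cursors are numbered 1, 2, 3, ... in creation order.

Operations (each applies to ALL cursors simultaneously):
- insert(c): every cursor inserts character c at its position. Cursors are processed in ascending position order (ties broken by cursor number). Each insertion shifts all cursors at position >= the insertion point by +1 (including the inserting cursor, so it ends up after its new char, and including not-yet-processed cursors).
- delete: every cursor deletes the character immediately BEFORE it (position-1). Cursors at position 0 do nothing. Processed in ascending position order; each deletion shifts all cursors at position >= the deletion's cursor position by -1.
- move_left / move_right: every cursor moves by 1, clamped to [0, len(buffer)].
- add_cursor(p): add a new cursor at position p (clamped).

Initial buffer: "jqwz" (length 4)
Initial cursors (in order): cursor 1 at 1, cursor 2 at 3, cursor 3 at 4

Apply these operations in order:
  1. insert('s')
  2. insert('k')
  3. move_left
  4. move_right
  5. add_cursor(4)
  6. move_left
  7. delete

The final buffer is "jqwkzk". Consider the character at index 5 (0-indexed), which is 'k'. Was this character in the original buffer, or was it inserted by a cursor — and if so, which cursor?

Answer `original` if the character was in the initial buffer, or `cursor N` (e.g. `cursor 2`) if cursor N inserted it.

Answer: cursor 3

Derivation:
After op 1 (insert('s')): buffer="jsqwszs" (len 7), cursors c1@2 c2@5 c3@7, authorship .1..2.3
After op 2 (insert('k')): buffer="jskqwskzsk" (len 10), cursors c1@3 c2@7 c3@10, authorship .11..22.33
After op 3 (move_left): buffer="jskqwskzsk" (len 10), cursors c1@2 c2@6 c3@9, authorship .11..22.33
After op 4 (move_right): buffer="jskqwskzsk" (len 10), cursors c1@3 c2@7 c3@10, authorship .11..22.33
After op 5 (add_cursor(4)): buffer="jskqwskzsk" (len 10), cursors c1@3 c4@4 c2@7 c3@10, authorship .11..22.33
After op 6 (move_left): buffer="jskqwskzsk" (len 10), cursors c1@2 c4@3 c2@6 c3@9, authorship .11..22.33
After op 7 (delete): buffer="jqwkzk" (len 6), cursors c1@1 c4@1 c2@3 c3@5, authorship ...2.3
Authorship (.=original, N=cursor N): . . . 2 . 3
Index 5: author = 3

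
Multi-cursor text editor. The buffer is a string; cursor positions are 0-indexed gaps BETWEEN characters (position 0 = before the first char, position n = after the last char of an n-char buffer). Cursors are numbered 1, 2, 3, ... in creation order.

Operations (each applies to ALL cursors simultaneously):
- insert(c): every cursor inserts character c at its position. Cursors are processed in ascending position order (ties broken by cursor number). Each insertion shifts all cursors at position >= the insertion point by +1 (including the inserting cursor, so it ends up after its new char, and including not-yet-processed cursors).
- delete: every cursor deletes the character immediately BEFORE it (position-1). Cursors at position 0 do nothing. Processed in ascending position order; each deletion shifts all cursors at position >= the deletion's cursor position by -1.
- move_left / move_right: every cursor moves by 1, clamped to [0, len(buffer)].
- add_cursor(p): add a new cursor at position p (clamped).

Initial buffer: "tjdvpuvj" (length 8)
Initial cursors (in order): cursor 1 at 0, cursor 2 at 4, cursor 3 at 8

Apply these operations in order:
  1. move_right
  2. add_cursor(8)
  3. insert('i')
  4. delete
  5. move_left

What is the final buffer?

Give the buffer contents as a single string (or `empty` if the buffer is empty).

Answer: tjdvpuvj

Derivation:
After op 1 (move_right): buffer="tjdvpuvj" (len 8), cursors c1@1 c2@5 c3@8, authorship ........
After op 2 (add_cursor(8)): buffer="tjdvpuvj" (len 8), cursors c1@1 c2@5 c3@8 c4@8, authorship ........
After op 3 (insert('i')): buffer="tijdvpiuvjii" (len 12), cursors c1@2 c2@7 c3@12 c4@12, authorship .1....2...34
After op 4 (delete): buffer="tjdvpuvj" (len 8), cursors c1@1 c2@5 c3@8 c4@8, authorship ........
After op 5 (move_left): buffer="tjdvpuvj" (len 8), cursors c1@0 c2@4 c3@7 c4@7, authorship ........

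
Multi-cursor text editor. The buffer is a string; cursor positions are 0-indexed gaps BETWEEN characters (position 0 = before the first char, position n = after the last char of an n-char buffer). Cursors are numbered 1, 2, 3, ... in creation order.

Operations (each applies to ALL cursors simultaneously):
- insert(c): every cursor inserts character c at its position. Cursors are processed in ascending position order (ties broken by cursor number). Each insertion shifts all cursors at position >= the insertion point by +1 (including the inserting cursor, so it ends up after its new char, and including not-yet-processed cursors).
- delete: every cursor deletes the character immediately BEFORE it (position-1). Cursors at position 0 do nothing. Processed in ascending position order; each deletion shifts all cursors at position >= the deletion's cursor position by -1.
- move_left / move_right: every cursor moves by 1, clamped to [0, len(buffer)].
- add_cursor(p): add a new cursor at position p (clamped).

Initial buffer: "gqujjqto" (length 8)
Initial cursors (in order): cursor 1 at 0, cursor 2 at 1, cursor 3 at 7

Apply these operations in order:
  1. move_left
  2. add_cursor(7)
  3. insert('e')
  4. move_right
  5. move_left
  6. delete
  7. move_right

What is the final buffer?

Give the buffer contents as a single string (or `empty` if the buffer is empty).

After op 1 (move_left): buffer="gqujjqto" (len 8), cursors c1@0 c2@0 c3@6, authorship ........
After op 2 (add_cursor(7)): buffer="gqujjqto" (len 8), cursors c1@0 c2@0 c3@6 c4@7, authorship ........
After op 3 (insert('e')): buffer="eegqujjqeteo" (len 12), cursors c1@2 c2@2 c3@9 c4@11, authorship 12......3.4.
After op 4 (move_right): buffer="eegqujjqeteo" (len 12), cursors c1@3 c2@3 c3@10 c4@12, authorship 12......3.4.
After op 5 (move_left): buffer="eegqujjqeteo" (len 12), cursors c1@2 c2@2 c3@9 c4@11, authorship 12......3.4.
After op 6 (delete): buffer="gqujjqto" (len 8), cursors c1@0 c2@0 c3@6 c4@7, authorship ........
After op 7 (move_right): buffer="gqujjqto" (len 8), cursors c1@1 c2@1 c3@7 c4@8, authorship ........

Answer: gqujjqto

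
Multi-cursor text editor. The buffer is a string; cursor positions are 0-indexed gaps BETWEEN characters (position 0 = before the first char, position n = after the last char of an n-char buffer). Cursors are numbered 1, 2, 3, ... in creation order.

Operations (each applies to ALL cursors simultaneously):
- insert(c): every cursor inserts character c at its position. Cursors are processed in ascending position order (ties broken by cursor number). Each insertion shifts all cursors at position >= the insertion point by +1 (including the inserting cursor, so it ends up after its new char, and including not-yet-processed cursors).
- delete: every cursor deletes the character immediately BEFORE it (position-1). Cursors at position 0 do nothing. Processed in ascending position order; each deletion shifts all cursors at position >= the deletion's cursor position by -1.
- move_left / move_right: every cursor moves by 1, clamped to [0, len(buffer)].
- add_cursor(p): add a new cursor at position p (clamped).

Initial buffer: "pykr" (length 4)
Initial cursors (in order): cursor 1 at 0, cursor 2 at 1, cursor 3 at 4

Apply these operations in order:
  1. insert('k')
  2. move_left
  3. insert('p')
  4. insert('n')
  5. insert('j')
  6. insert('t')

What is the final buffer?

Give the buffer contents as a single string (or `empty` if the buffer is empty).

Answer: pnjtkppnjtkykrpnjtk

Derivation:
After op 1 (insert('k')): buffer="kpkykrk" (len 7), cursors c1@1 c2@3 c3@7, authorship 1.2...3
After op 2 (move_left): buffer="kpkykrk" (len 7), cursors c1@0 c2@2 c3@6, authorship 1.2...3
After op 3 (insert('p')): buffer="pkppkykrpk" (len 10), cursors c1@1 c2@4 c3@9, authorship 11.22...33
After op 4 (insert('n')): buffer="pnkppnkykrpnk" (len 13), cursors c1@2 c2@6 c3@12, authorship 111.222...333
After op 5 (insert('j')): buffer="pnjkppnjkykrpnjk" (len 16), cursors c1@3 c2@8 c3@15, authorship 1111.2222...3333
After op 6 (insert('t')): buffer="pnjtkppnjtkykrpnjtk" (len 19), cursors c1@4 c2@10 c3@18, authorship 11111.22222...33333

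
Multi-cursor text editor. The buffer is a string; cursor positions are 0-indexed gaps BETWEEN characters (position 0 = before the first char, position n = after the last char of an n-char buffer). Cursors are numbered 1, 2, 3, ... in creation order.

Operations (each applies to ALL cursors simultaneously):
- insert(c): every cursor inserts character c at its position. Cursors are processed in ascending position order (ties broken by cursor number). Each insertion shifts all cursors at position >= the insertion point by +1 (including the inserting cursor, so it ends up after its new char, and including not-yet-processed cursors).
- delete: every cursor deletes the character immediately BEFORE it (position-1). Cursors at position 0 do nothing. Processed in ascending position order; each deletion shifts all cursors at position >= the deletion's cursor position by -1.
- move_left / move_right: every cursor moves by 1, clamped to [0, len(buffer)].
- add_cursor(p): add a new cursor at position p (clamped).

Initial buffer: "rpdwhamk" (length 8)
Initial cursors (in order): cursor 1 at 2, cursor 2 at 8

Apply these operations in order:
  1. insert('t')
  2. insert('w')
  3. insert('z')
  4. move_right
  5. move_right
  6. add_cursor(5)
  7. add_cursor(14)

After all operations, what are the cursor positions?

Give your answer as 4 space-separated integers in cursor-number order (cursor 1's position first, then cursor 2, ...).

After op 1 (insert('t')): buffer="rptdwhamkt" (len 10), cursors c1@3 c2@10, authorship ..1......2
After op 2 (insert('w')): buffer="rptwdwhamktw" (len 12), cursors c1@4 c2@12, authorship ..11......22
After op 3 (insert('z')): buffer="rptwzdwhamktwz" (len 14), cursors c1@5 c2@14, authorship ..111......222
After op 4 (move_right): buffer="rptwzdwhamktwz" (len 14), cursors c1@6 c2@14, authorship ..111......222
After op 5 (move_right): buffer="rptwzdwhamktwz" (len 14), cursors c1@7 c2@14, authorship ..111......222
After op 6 (add_cursor(5)): buffer="rptwzdwhamktwz" (len 14), cursors c3@5 c1@7 c2@14, authorship ..111......222
After op 7 (add_cursor(14)): buffer="rptwzdwhamktwz" (len 14), cursors c3@5 c1@7 c2@14 c4@14, authorship ..111......222

Answer: 7 14 5 14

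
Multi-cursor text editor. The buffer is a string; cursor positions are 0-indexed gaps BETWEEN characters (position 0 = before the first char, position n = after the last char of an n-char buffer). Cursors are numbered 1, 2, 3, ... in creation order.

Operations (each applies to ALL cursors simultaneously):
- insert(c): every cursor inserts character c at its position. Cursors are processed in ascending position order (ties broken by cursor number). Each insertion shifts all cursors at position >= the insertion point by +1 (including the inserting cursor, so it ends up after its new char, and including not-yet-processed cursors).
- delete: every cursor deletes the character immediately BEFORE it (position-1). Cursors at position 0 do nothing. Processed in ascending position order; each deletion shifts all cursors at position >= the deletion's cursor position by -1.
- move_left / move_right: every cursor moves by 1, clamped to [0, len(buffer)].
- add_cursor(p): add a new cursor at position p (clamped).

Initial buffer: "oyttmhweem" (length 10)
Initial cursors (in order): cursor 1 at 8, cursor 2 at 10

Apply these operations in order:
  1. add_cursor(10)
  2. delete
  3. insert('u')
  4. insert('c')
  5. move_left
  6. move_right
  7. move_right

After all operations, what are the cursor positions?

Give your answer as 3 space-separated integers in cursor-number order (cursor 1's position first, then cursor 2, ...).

Answer: 13 13 13

Derivation:
After op 1 (add_cursor(10)): buffer="oyttmhweem" (len 10), cursors c1@8 c2@10 c3@10, authorship ..........
After op 2 (delete): buffer="oyttmhw" (len 7), cursors c1@7 c2@7 c3@7, authorship .......
After op 3 (insert('u')): buffer="oyttmhwuuu" (len 10), cursors c1@10 c2@10 c3@10, authorship .......123
After op 4 (insert('c')): buffer="oyttmhwuuuccc" (len 13), cursors c1@13 c2@13 c3@13, authorship .......123123
After op 5 (move_left): buffer="oyttmhwuuuccc" (len 13), cursors c1@12 c2@12 c3@12, authorship .......123123
After op 6 (move_right): buffer="oyttmhwuuuccc" (len 13), cursors c1@13 c2@13 c3@13, authorship .......123123
After op 7 (move_right): buffer="oyttmhwuuuccc" (len 13), cursors c1@13 c2@13 c3@13, authorship .......123123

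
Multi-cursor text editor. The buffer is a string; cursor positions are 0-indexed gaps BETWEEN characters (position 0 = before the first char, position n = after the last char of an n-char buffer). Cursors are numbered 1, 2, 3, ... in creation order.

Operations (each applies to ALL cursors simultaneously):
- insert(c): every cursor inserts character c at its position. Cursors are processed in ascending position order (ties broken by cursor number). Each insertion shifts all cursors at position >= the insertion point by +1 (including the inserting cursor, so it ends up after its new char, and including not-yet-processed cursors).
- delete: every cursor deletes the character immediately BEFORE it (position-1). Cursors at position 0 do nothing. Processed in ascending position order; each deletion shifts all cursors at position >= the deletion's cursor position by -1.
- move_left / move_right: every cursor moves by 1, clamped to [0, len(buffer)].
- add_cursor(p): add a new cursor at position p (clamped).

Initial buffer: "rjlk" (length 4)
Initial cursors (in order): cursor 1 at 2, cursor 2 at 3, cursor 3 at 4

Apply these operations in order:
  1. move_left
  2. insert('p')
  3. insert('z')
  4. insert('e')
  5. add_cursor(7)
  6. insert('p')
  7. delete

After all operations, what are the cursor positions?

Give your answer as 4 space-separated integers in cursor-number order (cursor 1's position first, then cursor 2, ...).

Answer: 4 8 12 7

Derivation:
After op 1 (move_left): buffer="rjlk" (len 4), cursors c1@1 c2@2 c3@3, authorship ....
After op 2 (insert('p')): buffer="rpjplpk" (len 7), cursors c1@2 c2@4 c3@6, authorship .1.2.3.
After op 3 (insert('z')): buffer="rpzjpzlpzk" (len 10), cursors c1@3 c2@6 c3@9, authorship .11.22.33.
After op 4 (insert('e')): buffer="rpzejpzelpzek" (len 13), cursors c1@4 c2@8 c3@12, authorship .111.222.333.
After op 5 (add_cursor(7)): buffer="rpzejpzelpzek" (len 13), cursors c1@4 c4@7 c2@8 c3@12, authorship .111.222.333.
After op 6 (insert('p')): buffer="rpzepjpzpeplpzepk" (len 17), cursors c1@5 c4@9 c2@11 c3@16, authorship .1111.22422.3333.
After op 7 (delete): buffer="rpzejpzelpzek" (len 13), cursors c1@4 c4@7 c2@8 c3@12, authorship .111.222.333.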